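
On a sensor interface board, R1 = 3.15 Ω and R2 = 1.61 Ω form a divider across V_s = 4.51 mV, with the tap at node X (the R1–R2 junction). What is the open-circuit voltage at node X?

Open-circuit (no load on X): V_th = V_s · R2/(R1 + R2) = 4.51 × 1.61/(3.150 + 1.61) = 1.525 mV.

V_th ≈ 1.53 mV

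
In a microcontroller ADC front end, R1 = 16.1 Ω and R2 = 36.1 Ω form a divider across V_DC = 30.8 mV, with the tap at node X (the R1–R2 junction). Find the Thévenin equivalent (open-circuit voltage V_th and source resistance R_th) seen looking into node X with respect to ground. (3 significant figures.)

V_th is the unloaded tap voltage: V_DC · R2/(R1+R2) = 30.8 × 0.6916 = 21.30 mV.
Looking into X with the source shorted: R_th = R1·R2/(R1+R2) = 16.10 × 36.1/52.20 = 11.13 Ω.

V_th ≈ 21.3 mV, R_th ≈ 11.1 Ω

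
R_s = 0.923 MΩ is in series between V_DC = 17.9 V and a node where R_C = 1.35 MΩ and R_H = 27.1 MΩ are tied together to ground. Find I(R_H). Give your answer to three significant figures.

I ≈ 0.385 µA

Parallel bank: R_p = 1/(1/1.35 + 1/27.1) = 1.286 MΩ.
Node voltage V_A = V_DC · R_p/(R_s + R_p) = 17.9 × 0.5822 = 10.42 V.
I(R_H) = V_A / R_H = 10.42/27.1 = 0.3845 µA.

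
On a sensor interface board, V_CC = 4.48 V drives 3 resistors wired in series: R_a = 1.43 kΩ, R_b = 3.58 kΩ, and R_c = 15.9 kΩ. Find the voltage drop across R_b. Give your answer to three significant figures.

Series total: ΣR = 1.43 + 3.58 + 15.9 = 20.91 kΩ.
By the voltage-divider rule, V = 4.48 × 3.580/20.91 = 0.7670 V.

V ≈ 0.767 V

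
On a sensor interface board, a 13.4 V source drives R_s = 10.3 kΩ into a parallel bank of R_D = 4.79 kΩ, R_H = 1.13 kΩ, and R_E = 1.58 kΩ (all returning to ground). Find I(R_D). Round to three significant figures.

I ≈ 0.149 mA

Parallel bank: R_p = 1/(1/4.79 + 1/1.13 + 1/1.58) = 0.5792 kΩ.
V_A by voltage divider: V_A = 13.4 × 0.5792/(10.3 + 0.5792) = 0.7134 V.
I(R_D) = V_A / R_D = 0.7134/4.79 = 0.1489 mA.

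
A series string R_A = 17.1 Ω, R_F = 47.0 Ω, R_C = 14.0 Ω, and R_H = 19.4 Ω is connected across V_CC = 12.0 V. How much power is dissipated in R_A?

P ≈ 0.259 W

The common current is I = 12.0/97.50 = 0.1231 A.
P(R_A) = I²·R_A = (0.1231)² × 17.1 = 0.2590 W.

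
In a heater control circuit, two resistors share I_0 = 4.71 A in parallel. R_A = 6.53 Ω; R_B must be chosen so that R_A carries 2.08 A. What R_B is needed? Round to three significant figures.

R_B ≈ 5.16 Ω

The fraction through R_A equals R_B/(R_A+R_B).
2.08/4.71 = R_B/(R_A + R_B) → R_B = R_A · (0.4416)/(1 − 0.4416) = 6.53 × 0.7909 = 5.164 Ω.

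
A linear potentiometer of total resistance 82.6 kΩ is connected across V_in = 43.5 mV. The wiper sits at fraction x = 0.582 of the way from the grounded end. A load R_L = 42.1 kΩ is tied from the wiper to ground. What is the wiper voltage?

V_out ≈ 17.1 mV

Lower segment x·R_p = 48.07 kΩ; upper segment (1−x)·R_p = 34.53 kΩ.
(x·R_p) ‖ R_L = 22.44 kΩ.
Then V_out = V_in · 22.44/(34.53 + 22.44) = 17.14 mV.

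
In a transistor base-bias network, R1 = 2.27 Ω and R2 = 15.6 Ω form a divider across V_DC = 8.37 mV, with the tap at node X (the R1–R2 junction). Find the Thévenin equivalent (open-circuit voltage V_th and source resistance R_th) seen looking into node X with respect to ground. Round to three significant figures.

V_th is the unloaded tap voltage: V_DC · R2/(R1+R2) = 8.37 × 0.8730 = 7.307 mV.
With V_DC suppressed (replaced by a short), R_th = R1 ‖ R2 = (2.270 × 15.6)/(2.270 + 15.6) = 1.982 Ω.

V_th ≈ 7.31 mV, R_th ≈ 1.98 Ω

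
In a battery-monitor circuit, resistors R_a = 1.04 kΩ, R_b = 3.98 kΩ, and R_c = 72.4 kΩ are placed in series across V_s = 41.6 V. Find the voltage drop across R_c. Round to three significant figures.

V ≈ 38.9 V

Total series resistance ΣR = 1.04 + 3.98 + 72.4 = 77.42 kΩ.
V = V_s · R/ΣR = 41.6 × 0.9352 = 38.90 V.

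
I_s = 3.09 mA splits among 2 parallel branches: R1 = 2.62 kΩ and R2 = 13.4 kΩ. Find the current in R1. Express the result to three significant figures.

I ≈ 2.58 mA

Two-branch current divider: I_k = I_s · R_other/(R_1 + R_2).
So I = 3.09 × 13.4/16.02 = 2.585 mA.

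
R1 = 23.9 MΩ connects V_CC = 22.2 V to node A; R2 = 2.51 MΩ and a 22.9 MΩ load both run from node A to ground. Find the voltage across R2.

V_out ≈ 1.92 V

R2 ‖ R_L = (2.51 × 22.9)/(2.51 + 22.9) = 2.262 MΩ.
Then V_out = V_CC · R2'/(R1 + R2') = 22.2 × 2.262/26.16 = 1.919 V.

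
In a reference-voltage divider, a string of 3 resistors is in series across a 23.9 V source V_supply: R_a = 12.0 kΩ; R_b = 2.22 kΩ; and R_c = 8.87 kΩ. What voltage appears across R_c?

V ≈ 9.18 V

Series total: ΣR = 12.0 + 2.22 + 8.87 = 23.09 kΩ.
By the voltage-divider rule, V = 23.9 × 8.870/23.09 = 9.181 V.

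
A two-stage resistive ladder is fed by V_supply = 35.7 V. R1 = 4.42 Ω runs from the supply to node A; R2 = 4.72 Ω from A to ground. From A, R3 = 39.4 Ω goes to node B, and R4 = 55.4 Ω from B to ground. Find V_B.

V_B ≈ 10.5 V

Looking into the second stage from A: R3 + R4 = 94.80 Ω appears in parallel with R2.
Effective lower resistance at A: R2 ‖ 94.80 = 4.496 Ω.
So V_A = 35.7 × 0.5043 = 18.00 V.
V_B = V_A × 0.5844 = 10.52 V.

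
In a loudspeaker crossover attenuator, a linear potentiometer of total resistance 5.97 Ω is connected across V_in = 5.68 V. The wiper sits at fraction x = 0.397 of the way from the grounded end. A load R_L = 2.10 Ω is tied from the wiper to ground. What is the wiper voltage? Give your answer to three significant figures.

V_out ≈ 1.34 V

Lower segment x·R_p = 2.370 Ω; upper segment (1−x)·R_p = 3.600 Ω.
R_L loads the lower segment: effective lower R = 1.113 Ω.
Then V_out = V_in · 1.113/(3.600 + 1.113) = 1.342 V.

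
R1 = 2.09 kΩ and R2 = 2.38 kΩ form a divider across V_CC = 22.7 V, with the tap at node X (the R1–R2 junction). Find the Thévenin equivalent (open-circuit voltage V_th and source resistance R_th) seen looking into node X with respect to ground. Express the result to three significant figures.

V_th ≈ 12.1 V, R_th ≈ 1.11 kΩ

With X open, the divider is unloaded: V_th = 22.7 × 2.38/4.470 = 12.09 V.
With V_CC suppressed (replaced by a short), R_th = R1 ‖ R2 = (2.090 × 2.38)/(2.090 + 2.38) = 1.113 kΩ.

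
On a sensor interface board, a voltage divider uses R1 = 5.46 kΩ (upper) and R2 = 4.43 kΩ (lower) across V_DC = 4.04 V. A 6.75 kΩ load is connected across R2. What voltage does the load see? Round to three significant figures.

R2 ‖ R_L = (4.43 × 6.75)/(4.43 + 6.75) = 2.675 kΩ.
Now apply the divider: V_out = 4.04 × 0.3288 = 1.328 V.

V_out ≈ 1.33 V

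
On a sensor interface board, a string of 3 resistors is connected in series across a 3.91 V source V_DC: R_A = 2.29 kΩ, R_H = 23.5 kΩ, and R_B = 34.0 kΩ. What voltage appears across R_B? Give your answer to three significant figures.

V ≈ 2.22 V

Series total: ΣR = 2.29 + 23.5 + 34.0 = 59.79 kΩ.
By the voltage-divider rule, V = 3.91 × 34.00/59.79 = 2.223 V.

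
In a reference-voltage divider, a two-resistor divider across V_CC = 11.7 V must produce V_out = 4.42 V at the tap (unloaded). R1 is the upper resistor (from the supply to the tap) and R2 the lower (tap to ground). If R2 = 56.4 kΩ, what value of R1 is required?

The divider ratio is R2/(R1+R2) = 4.42/11.7 = 0.3778.
Rearranging, R1 = R2·(1−k)/k = 56.4 × 1.647 = 92.89 kΩ.

R1 ≈ 92.9 kΩ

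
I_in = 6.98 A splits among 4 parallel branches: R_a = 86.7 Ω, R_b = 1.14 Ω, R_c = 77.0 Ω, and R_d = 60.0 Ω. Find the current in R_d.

I ≈ 0.127 A

ΣG = 1/86.7 + 1/1.14 + 1/77.0 + 1/60.0 = 0.9184.
R_d takes the fraction G_k/ΣG = 0.01667/0.9184 = 0.01815, so I = 6.98 × 0.01815 = 0.1267 A.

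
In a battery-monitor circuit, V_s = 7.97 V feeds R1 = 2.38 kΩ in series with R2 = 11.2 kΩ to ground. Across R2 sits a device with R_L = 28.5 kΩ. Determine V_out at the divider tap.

R2 ‖ R_L = (11.2 × 28.5)/(11.2 + 28.5) = 8.040 kΩ.
Now apply the divider: V_out = 7.97 × 0.7716 = 6.150 V.

V_out ≈ 6.15 V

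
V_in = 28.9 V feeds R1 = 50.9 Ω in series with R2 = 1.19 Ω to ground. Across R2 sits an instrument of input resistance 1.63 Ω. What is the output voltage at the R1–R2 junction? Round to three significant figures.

First combine the lower leg with the load: R2 ‖ R_L = 0.6878 Ω.
Voltage divider with the loaded lower leg: V_out = 28.9 × 0.6878/(50.9 + 0.6878) = 28.9 × 0.01333 = 0.3853 V.

V_out ≈ 0.385 V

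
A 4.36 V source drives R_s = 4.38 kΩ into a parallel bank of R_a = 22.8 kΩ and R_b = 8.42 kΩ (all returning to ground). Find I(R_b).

Equivalent of the parallel group: R_p = 6.149 kΩ.
Node voltage V_A = V_DC · R_p/(R_s + R_p) = 4.36 × 0.5840 = 2.546 V.
I(R_b) = V_A / R_b = 2.546/8.42 = 0.3024 mA.

I ≈ 0.302 mA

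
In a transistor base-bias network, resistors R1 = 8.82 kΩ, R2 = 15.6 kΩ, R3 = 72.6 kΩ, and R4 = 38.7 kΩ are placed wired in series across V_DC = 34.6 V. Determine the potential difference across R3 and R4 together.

V ≈ 28.4 V

Series total: ΣR = 8.82 + 15.6 + 72.6 + 38.7 = 135.7 kΩ.
R_{R3..R4} = 72.6 + 38.7 = 111.3 kΩ.
By the voltage-divider rule, V = 34.6 × 111.3/135.7 = 28.37 V.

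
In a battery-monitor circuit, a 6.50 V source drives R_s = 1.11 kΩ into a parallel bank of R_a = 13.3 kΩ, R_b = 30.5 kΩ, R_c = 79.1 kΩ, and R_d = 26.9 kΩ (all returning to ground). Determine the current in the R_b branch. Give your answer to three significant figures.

I ≈ 0.181 mA

Parallel bank: R_p = 1/(1/13.3 + 1/30.5 + 1/79.1 + 1/26.9) = 6.337 kΩ.
V_A by voltage divider: V_A = 6.50 × 6.337/(1.11 + 6.337) = 5.531 V.
I(R_b) = V_A / R_b = 5.531/30.5 = 0.1814 mA.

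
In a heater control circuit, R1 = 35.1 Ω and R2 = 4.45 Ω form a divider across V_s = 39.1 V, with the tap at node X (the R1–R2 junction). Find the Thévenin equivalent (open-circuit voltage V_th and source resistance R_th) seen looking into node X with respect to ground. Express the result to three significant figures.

Open-circuit (no load on X): V_th = V_s · R2/(R1 + R2) = 39.1 × 4.45/(35.10 + 4.45) = 4.399 V.
With V_s suppressed (replaced by a short), R_th = R1 ‖ R2 = (35.10 × 4.45)/(35.10 + 4.45) = 3.949 Ω.

V_th ≈ 4.40 V, R_th ≈ 3.95 Ω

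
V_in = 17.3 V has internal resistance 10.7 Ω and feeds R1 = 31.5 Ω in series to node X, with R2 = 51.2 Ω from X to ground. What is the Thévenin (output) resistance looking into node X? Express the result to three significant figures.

R1' = 10.7 + 31.5 = 42.20 Ω (source resistance + R1).
With V_in suppressed (replaced by a short), R_th = R1' ‖ R2 = (42.20 × 51.2)/(42.20 + 51.2) = 23.13 Ω.

R_th ≈ 23.1 Ω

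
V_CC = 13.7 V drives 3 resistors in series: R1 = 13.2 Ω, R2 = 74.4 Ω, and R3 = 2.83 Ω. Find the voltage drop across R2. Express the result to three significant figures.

Total series resistance ΣR = 13.2 + 74.4 + 2.83 = 90.43 Ω.
By the voltage-divider rule, V = 13.7 × 74.40/90.43 = 11.27 V.

V ≈ 11.3 V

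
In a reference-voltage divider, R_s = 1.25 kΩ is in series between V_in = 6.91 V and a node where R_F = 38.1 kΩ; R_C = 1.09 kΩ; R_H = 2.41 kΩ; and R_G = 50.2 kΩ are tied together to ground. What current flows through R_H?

I ≈ 1.05 mA

Parallel bank: R_p = 1/(1/38.1 + 1/1.09 + 1/2.41 + 1/50.2) = 0.7254 kΩ.
V_A by voltage divider: V_A = 6.91 × 0.7254/(1.25 + 0.7254) = 2.537 V.
I(R_H) = V_A / R_H = 2.537/2.41 = 1.053 mA.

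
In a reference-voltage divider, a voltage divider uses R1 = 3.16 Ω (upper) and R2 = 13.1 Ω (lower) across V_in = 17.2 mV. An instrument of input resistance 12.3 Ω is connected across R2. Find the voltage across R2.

First combine the lower leg with the load: R2 ‖ R_L = 6.344 Ω.
Now apply the divider: V_out = 17.2 × 0.6675 = 11.48 mV.
(Unloaded it would be 13.9 mV; the load pulls it down.)

V_out ≈ 11.5 mV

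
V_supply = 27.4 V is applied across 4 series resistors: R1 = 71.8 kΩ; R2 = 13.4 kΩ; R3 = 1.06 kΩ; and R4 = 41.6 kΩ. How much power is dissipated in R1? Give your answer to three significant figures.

ΣR = 127.9 kΩ → I = 27.4/127.9 = 0.2143 mA.
V(R1) = I·R = 15.39 V; P = V·I = 15.39 × 0.2143 = 3.297 mW.

P ≈ 3.30 mW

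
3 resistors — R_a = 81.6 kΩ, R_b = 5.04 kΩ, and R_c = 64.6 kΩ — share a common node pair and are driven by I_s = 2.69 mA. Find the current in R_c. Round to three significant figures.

I ≈ 0.184 mA

Total conductance ΣG = 1/81.6 + 1/5.04 + 1/64.6 = 0.2261 (units of 1/kΩ).
By the current-divider rule, I = I_s · G_k/ΣG = 2.69 × 0.06845 = 0.1841 mA.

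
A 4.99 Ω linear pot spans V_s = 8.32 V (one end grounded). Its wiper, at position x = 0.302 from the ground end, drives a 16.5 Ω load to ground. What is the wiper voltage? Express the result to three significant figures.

V_out ≈ 2.36 V

Lower segment x·R_p = 1.507 Ω; upper segment (1−x)·R_p = 3.483 Ω.
R_L loads the lower segment: effective lower R = 1.381 Ω.
Then V_out = V_s · 1.381/(3.483 + 1.381) = 2.362 V.
(Unloaded: V_out = x·V_s = 2.51 V.)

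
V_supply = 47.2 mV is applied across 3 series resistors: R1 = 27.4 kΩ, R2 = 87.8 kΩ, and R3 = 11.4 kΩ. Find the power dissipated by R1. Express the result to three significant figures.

P ≈ 3.81 nW

Series current I = V_supply/ΣR = 47.2/126.6 = 0.3728 µA.
P(R1) = I²·R1 = (0.3728)² × 27.4 = 3.809 nW.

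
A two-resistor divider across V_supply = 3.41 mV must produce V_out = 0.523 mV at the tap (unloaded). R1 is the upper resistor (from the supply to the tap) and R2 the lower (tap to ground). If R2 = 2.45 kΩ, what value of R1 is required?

Required fraction k = V_out/V_supply = 0.1534.
R1 = R2·(1/k − 1) = 2.45 × 5.520 = 13.52 kΩ.

R1 ≈ 13.5 kΩ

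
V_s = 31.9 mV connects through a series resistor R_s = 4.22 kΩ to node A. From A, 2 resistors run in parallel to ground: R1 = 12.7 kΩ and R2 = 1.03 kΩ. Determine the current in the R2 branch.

Combine the parallel branches: R_p = (1/12.7 + 1/1.03)⁻¹ = 0.9527 kΩ.
V_A by voltage divider: V_A = 31.9 × 0.9527/(4.22 + 0.9527) = 5.875 mV.
I(R2) = V_A / R2 = 5.875/1.03 = 5.704 µA.

I ≈ 5.70 µA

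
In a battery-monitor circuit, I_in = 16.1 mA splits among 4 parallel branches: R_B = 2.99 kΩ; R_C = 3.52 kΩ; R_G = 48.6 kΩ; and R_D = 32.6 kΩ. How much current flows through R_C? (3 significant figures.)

ΣG = 1/2.99 + 1/3.52 + 1/48.6 + 1/32.6 = 0.6698.
By the current-divider rule, I = I_in · G_k/ΣG = 16.1 × 0.4241 = 6.829 mA.

I ≈ 6.83 mA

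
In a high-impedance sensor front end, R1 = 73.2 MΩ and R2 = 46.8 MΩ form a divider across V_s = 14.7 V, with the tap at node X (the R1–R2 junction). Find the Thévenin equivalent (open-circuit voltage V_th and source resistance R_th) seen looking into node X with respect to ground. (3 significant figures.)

V_th ≈ 5.73 V, R_th ≈ 28.5 MΩ

With X open, the divider is unloaded: V_th = 14.7 × 46.8/120.0 = 5.733 V.
With V_s suppressed (replaced by a short), R_th = R1 ‖ R2 = (73.20 × 46.8)/(73.20 + 46.8) = 28.55 MΩ.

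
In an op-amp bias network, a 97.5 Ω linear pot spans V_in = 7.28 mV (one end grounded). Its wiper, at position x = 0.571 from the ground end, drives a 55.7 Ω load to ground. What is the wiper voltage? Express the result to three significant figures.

Lower segment x·R_p = 55.67 Ω; upper segment (1−x)·R_p = 41.83 Ω.
R_L loads the lower segment: effective lower R = 27.84 Ω.
Then V_out = V_in · 27.84/(41.83 + 27.84) = 2.909 mV.

V_out ≈ 2.91 mV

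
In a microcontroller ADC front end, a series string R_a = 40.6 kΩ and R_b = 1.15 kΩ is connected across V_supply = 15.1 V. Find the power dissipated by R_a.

Series current I = V_supply/ΣR = 15.1/41.75 = 0.3617 mA.
P(R_a) = I²·R_a = (0.3617)² × 40.6 = 5.311 mW.

P ≈ 5.31 mW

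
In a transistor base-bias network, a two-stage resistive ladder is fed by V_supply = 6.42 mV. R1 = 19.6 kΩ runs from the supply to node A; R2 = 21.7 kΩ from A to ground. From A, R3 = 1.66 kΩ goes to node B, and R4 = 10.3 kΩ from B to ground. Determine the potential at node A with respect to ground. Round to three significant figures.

V_A ≈ 1.81 mV

Looking into the second stage from A: R3 + R4 = 11.96 kΩ appears in parallel with R2.
R2 ‖ (R3+R4) = 7.710 kΩ.
V_A = 6.42 × 7.710/(19.6 + 7.710) = 1.813 mV.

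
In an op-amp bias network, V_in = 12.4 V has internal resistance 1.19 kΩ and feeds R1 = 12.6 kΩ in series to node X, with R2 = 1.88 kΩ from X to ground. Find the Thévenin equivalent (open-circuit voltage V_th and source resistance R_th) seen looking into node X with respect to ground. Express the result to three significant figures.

R1' = 1.19 + 12.6 = 13.79 kΩ (source resistance + R1).
With X open, the divider is unloaded: V_th = 12.4 × 1.88/15.67 = 1.488 V.
Zeroing V_in shorts the top of R1' to ground, so R_th = R1' ‖ R2 = 1.654 kΩ.

V_th ≈ 1.49 V, R_th ≈ 1.65 kΩ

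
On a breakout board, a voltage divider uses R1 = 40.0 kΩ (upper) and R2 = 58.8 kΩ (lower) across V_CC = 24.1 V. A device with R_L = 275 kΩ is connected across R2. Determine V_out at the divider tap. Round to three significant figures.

V_out ≈ 13.2 V

R2 ‖ R_L = (58.8 × 275)/(58.8 + 275) = 48.44 kΩ.
Then V_out = V_CC · R2'/(R1 + R2') = 24.1 × 48.44/88.44 = 13.20 V.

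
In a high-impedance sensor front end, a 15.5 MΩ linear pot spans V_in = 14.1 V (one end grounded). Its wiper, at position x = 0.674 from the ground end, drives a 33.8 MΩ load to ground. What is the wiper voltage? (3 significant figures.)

V_out ≈ 8.63 V

The pot divides into 5.053 MΩ above the wiper and 10.45 MΩ below.
Lower segment in parallel with the load: 10.45 ‖ 33.8 = 7.980 MΩ.
Loaded-divider output: V_out = 14.1 × 0.6123 = 8.633 V.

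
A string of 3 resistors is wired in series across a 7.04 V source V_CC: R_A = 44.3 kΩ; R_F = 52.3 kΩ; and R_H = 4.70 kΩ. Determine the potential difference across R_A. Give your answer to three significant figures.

ΣR = 44.3 + 52.3 + 4.70 = 101.3 kΩ.
By the voltage-divider rule, V = 7.04 × 44.30/101.3 = 3.079 V.

V ≈ 3.08 V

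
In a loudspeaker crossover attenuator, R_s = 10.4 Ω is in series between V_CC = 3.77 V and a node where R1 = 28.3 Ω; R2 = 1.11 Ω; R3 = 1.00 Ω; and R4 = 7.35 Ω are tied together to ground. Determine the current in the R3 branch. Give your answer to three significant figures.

I ≈ 0.167 A

Combine the parallel branches: R_p = (1/28.3 + 1/1.11 + 1/1.00 + 1/7.35)⁻¹ = 0.4826 Ω.
V_A by voltage divider: V_A = 3.77 × 0.4826/(10.4 + 0.4826) = 0.1672 V.
I(R3) = V_A / R3 = 0.1672/1.00 = 0.1672 A.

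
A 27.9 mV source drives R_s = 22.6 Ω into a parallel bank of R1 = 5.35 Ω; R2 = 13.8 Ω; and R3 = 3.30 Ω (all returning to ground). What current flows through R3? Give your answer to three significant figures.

I ≈ 0.617 mA

Combine the parallel branches: R_p = (1/5.35 + 1/13.8 + 1/3.30)⁻¹ = 1.778 Ω.
Node voltage V_A = V_DC · R_p/(R_s + R_p) = 27.9 × 0.07294 = 2.035 mV.
I(R3) = V_A / R3 = 2.035/3.30 = 0.6166 mA.
(Equivalently: I_total = 1.144 mA, then current-divider fraction G_k/ΣG = 0.5388.)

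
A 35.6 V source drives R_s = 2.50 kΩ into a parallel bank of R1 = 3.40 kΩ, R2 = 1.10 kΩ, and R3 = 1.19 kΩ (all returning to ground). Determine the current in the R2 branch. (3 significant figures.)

Parallel bank: R_p = 1/(1/3.40 + 1/1.10 + 1/1.19) = 0.4893 kΩ.
V_A = 35.6 × 0.4893/2.989 = 5.828 V.
I(R2) = V_A / R2 = 5.828/1.10 = 5.298 mA.

I ≈ 5.30 mA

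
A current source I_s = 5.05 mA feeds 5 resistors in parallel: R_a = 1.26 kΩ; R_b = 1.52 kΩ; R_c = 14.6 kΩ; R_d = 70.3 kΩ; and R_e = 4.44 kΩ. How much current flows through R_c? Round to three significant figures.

Conductances: ΣG = 1/1.26 + 1/1.52 + 1/14.6 + 1/70.3 + 1/4.44 = 1.759 (1/kΩ).
R_c takes the fraction G_k/ΣG = 0.06849/1.759 = 0.03893, so I = 5.05 × 0.03893 = 0.1966 mA.

I ≈ 0.197 mA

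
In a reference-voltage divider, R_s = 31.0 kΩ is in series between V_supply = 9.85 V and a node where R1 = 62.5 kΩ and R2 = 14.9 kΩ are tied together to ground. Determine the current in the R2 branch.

I ≈ 0.185 mA

Equivalent of the parallel group: R_p = 12.03 kΩ.
V_A = 9.85 × 12.03/43.03 = 2.754 V.
Branch current I = V_A/R2 = 2.754/14.9 = 0.1848 mA.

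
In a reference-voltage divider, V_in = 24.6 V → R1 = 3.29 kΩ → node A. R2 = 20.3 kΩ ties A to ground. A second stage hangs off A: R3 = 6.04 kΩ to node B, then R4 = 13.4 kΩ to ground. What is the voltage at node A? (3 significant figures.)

V_A ≈ 18.5 V

Node A sees R2 in parallel with the series input of stage 2, R3 + R4 = 19.44 kΩ.
Effective lower resistance at A: R2 ‖ 19.44 = 9.930 kΩ.
So V_A = 24.6 × 0.7511 = 18.48 V.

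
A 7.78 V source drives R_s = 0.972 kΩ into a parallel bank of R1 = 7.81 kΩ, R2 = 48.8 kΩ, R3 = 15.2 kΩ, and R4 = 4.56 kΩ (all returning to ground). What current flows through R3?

I ≈ 0.360 mA

Parallel bank: R_p = 1/(1/7.81 + 1/48.8 + 1/15.2 + 1/4.56) = 2.306 kΩ.
V_A = 7.78 × 2.306/3.278 = 5.473 V.
I(R3) = V_A / R3 = 5.473/15.2 = 0.3601 mA.
(Check via current divider: I_total = 2.373 mA; share G_k/ΣG = 0.1517 → same result.)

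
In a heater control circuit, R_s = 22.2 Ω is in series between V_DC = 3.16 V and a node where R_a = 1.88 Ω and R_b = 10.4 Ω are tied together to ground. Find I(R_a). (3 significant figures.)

Combine the parallel branches: R_p = (1/1.88 + 1/10.4)⁻¹ = 1.592 Ω.
V_A by voltage divider: V_A = 3.16 × 1.592/(22.2 + 1.592) = 0.2115 V.
I(R_a) = V_A / R_a = 0.2115/1.88 = 0.1125 A.

I ≈ 0.112 A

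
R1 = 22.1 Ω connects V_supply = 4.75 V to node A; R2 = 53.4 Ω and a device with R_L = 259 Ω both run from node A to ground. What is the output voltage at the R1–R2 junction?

First combine the lower leg with the load: R2 ‖ R_L = 44.27 Ω.
Now apply the divider: V_out = 4.75 × 0.6670 = 3.168 V.
(Unloaded it would be 3.36 V; the load pulls it down.)

V_out ≈ 3.17 V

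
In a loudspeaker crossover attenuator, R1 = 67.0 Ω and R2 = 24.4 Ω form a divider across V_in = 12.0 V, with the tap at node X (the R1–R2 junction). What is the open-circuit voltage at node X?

With X open, the divider is unloaded: V_th = 12.0 × 24.4/91.40 = 3.204 V.

V_th ≈ 3.20 V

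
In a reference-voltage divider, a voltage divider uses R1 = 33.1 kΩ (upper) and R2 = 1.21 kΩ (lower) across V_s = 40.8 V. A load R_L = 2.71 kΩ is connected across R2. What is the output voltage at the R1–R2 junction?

V_out ≈ 1.01 V

First combine the lower leg with the load: R2 ‖ R_L = 0.8365 kΩ.
Then V_out = V_s · R2'/(R1 + R2') = 40.8 × 0.8365/33.94 = 1.006 V.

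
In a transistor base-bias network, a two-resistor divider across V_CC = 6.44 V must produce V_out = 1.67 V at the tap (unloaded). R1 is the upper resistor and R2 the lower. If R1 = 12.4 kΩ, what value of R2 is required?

Required fraction k = V_out/V_CC = 0.2593.
Rearranging, R2 = R1·k/(1−k) = 12.4 × 0.3501 = 4.341 kΩ.

R2 ≈ 4.34 kΩ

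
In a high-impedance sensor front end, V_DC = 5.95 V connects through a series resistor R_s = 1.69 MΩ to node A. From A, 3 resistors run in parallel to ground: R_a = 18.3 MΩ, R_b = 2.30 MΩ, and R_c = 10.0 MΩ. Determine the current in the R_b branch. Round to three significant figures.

I ≈ 1.30 µA

Parallel bank: R_p = 1/(1/18.3 + 1/2.30 + 1/10.0) = 1.697 MΩ.
V_A = 5.95 × 1.697/3.387 = 2.981 V.
Branch current I = V_A/R_b = 2.981/2.30 = 1.296 µA.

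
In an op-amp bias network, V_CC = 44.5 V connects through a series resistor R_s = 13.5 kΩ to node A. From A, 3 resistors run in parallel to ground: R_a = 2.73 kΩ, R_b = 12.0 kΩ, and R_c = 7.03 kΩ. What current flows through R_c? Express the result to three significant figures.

I ≈ 0.704 mA

Equivalent of the parallel group: R_p = 1.690 kΩ.
Node voltage V_A = V_CC · R_p/(R_s + R_p) = 44.5 × 0.1112 = 4.950 V.
I(R_c) = V_A / R_c = 4.950/7.03 = 0.7041 mA.
(Equivalently: I_total = 2.930 mA, then current-divider fraction G_k/ΣG = 0.2403.)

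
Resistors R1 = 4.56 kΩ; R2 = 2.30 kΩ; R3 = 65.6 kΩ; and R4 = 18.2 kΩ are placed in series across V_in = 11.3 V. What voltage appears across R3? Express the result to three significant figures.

Total series resistance ΣR = 4.56 + 2.30 + 65.6 + 18.2 = 90.66 kΩ.
By the voltage-divider rule, V = 11.3 × 65.60/90.66 = 8.176 V.

V ≈ 8.18 V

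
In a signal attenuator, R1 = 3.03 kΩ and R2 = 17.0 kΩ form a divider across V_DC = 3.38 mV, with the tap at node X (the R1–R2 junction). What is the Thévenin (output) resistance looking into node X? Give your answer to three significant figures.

R_th ≈ 2.57 kΩ

Zeroing V_DC shorts the top of R1 to ground, so R_th = R1 ‖ R2 = 2.572 kΩ.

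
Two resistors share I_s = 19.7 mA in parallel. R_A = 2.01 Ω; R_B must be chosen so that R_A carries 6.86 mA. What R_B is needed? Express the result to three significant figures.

R_B ≈ 1.07 Ω

The fraction through R_A equals R_B/(R_A+R_B).
6.86/19.7 = R_B/(R_A + R_B) → R_B = R_A · (0.3482)/(1 − 0.3482) = 2.01 × 0.5343 = 1.074 Ω.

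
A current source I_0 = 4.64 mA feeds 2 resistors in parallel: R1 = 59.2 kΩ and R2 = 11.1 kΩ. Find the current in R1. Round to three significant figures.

For two parallel branches, I_k = I_0 · (other R)/(sum of R).
So I = 4.64 × 11.1/70.30 = 0.7326 mA.

I ≈ 0.733 mA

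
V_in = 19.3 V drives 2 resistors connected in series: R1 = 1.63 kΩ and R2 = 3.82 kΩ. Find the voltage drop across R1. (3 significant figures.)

V ≈ 5.77 V

Total series resistance ΣR = 1.63 + 3.82 = 5.450 kΩ.
V = V_in · R/ΣR = 19.3 × 0.2991 = 5.772 V.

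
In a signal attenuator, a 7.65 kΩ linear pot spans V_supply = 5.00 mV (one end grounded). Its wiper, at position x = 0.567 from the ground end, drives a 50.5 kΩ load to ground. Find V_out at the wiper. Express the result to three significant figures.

V_out ≈ 2.73 mV

Split the track: R_lower = x·R_p = 4.338 kΩ, R_upper = (1−x)·R_p = 3.312 kΩ.
(x·R_p) ‖ R_L = 3.994 kΩ.
V_out = 5.00 × 3.994/(3.312 + 3.994) = 2.733 mV.
(Unloaded: V_out = x·V_supply = 2.83 mV.)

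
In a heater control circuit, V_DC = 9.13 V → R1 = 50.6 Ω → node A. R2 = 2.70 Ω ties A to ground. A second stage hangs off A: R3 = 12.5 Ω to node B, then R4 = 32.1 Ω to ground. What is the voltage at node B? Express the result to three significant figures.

V_B ≈ 0.315 V

Looking into the second stage from A: R3 + R4 = 44.60 Ω appears in parallel with R2.
R2 ‖ (R3+R4) = 2.546 Ω.
V_A = 9.13 × 2.546/(50.6 + 2.546) = 0.4374 V.
V_B = V_A × 0.7197 = 0.3148 V.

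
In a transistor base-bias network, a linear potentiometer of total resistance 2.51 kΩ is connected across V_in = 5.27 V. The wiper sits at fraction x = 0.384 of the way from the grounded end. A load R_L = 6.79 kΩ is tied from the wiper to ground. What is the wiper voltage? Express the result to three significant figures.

V_out ≈ 1.86 V

Lower segment x·R_p = 0.9638 kΩ; upper segment (1−x)·R_p = 1.546 kΩ.
Lower segment in parallel with the load: 0.9638 ‖ 6.79 = 0.8440 kΩ.
V_out = 5.27 × 0.8440/(1.546 + 0.8440) = 1.861 V.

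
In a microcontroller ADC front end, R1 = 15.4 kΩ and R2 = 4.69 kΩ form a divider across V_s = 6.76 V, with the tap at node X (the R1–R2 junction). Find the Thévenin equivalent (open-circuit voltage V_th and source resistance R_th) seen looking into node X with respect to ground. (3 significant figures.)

With X open, the divider is unloaded: V_th = 6.76 × 4.69/20.09 = 1.578 V.
Zeroing V_s shorts the top of R1 to ground, so R_th = R1 ‖ R2 = 3.595 kΩ.

V_th ≈ 1.58 V, R_th ≈ 3.60 kΩ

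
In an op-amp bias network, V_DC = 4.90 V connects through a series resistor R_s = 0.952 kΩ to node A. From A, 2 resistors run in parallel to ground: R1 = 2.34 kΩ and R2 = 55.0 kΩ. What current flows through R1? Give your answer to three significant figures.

Equivalent of the parallel group: R_p = 2.245 kΩ.
Node voltage V_A = V_DC · R_p/(R_s + R_p) = 4.90 × 0.7022 = 3.441 V.
Branch current I = V_A/R1 = 3.441/2.34 = 1.470 mA.

I ≈ 1.47 mA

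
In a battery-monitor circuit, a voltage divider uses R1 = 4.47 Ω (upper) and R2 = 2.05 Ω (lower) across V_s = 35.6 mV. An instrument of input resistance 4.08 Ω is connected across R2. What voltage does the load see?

V_out ≈ 8.33 mV

R2 ‖ R_L = (2.05 × 4.08)/(2.05 + 4.08) = 1.364 Ω.
Now apply the divider: V_out = 35.6 × 0.2339 = 8.325 mV.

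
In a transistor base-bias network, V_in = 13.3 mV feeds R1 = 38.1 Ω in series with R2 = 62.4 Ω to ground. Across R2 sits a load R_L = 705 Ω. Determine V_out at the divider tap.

V_out ≈ 7.99 mV

First combine the lower leg with the load: R2 ‖ R_L = 57.33 Ω.
Now apply the divider: V_out = 13.3 × 0.6007 = 7.990 mV.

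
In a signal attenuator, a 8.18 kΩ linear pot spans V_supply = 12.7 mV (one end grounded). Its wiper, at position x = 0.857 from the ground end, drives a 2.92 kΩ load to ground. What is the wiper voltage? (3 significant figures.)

Lower segment x·R_p = 7.010 kΩ; upper segment (1−x)·R_p = 1.170 kΩ.
R_L loads the lower segment: effective lower R = 2.061 kΩ.
V_out = 12.7 × 2.061/(1.170 + 2.061) = 8.102 mV.
(Unloaded: V_out = x·V_supply = 10.9 mV.)

V_out ≈ 8.10 mV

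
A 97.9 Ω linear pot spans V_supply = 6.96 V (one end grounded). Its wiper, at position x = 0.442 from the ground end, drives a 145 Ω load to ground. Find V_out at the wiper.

Split the track: R_lower = x·R_p = 43.27 Ω, R_upper = (1−x)·R_p = 54.63 Ω.
(x·R_p) ‖ R_L = 33.33 Ω.
Then V_out = V_supply · 33.33/(54.63 + 33.33) = 2.637 V.

V_out ≈ 2.64 V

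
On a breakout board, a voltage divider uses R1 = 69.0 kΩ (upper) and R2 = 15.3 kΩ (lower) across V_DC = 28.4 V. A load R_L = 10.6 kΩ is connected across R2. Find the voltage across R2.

V_out ≈ 2.36 V

The load sits in parallel with R2, giving an effective lower resistance R2' = R2·R_L/(R2+R_L) = 6.262 kΩ.
Then V_out = V_DC · R2'/(R1 + R2') = 28.4 × 6.262/75.26 = 2.363 V.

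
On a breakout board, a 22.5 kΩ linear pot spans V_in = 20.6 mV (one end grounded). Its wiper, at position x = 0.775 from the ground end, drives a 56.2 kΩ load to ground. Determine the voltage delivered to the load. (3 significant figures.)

Split the track: R_lower = x·R_p = 17.44 kΩ, R_upper = (1−x)·R_p = 5.062 kΩ.
(x·R_p) ‖ R_L = 13.31 kΩ.
Loaded-divider output: V_out = 20.6 × 0.7244 = 14.92 mV.

V_out ≈ 14.9 mV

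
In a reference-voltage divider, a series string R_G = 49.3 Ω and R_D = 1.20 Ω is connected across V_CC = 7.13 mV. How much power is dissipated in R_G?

P ≈ 0.983 µW

Series current I = V_CC/ΣR = 7.13/50.50 = 0.1412 mA.
P = I²R = 0.01993 × 49.3 = 0.9828 µW.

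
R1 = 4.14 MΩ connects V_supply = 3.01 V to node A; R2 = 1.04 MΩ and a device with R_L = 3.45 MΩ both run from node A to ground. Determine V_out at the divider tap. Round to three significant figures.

V_out ≈ 0.487 V

First combine the lower leg with the load: R2 ‖ R_L = 0.7991 MΩ.
Voltage divider with the loaded lower leg: V_out = 3.01 × 0.7991/(4.14 + 0.7991) = 3.01 × 0.1618 = 0.4870 V.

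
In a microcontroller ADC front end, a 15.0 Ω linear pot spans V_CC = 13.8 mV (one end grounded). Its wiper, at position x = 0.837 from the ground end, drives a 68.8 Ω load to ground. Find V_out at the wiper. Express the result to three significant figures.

V_out ≈ 11.2 mV

The pot divides into 2.445 Ω above the wiper and 12.55 Ω below.
R_L loads the lower segment: effective lower R = 10.62 Ω.
Loaded-divider output: V_out = 13.8 × 0.8128 = 11.22 mV.
(Unloaded: V_out = x·V_CC = 11.6 mV.)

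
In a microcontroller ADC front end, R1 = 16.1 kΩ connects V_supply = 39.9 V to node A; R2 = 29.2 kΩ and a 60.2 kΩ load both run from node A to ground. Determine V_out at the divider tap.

V_out ≈ 21.9 V

R2 ‖ R_L = (29.2 × 60.2)/(29.2 + 60.2) = 19.66 kΩ.
Then V_out = V_supply · R2'/(R1 + R2') = 39.9 × 19.66/35.76 = 21.94 V.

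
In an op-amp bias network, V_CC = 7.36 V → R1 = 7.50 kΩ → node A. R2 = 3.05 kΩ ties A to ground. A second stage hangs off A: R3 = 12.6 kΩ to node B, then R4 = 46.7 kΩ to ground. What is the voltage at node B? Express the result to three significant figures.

V_B ≈ 1.62 V

Looking into the second stage from A: R3 + R4 = 59.30 kΩ appears in parallel with R2.
Effective lower resistance at A: R2 ‖ 59.30 = 2.901 kΩ.
First divider: V_A = V_CC · 2.901/(7.50 + 2.901) = 2.053 V.
V_B = V_A × 0.7875 = 1.617 V.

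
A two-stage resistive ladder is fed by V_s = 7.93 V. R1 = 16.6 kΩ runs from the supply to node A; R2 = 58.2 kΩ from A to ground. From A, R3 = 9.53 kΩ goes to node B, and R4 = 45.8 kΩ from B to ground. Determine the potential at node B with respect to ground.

V_B ≈ 4.14 V

Looking into the second stage from A: R3 + R4 = 55.33 kΩ appears in parallel with R2.
R2 ‖ (R3+R4) = 28.36 kΩ.
So V_A = 7.93 × 0.6308 = 5.002 V.
V_B = V_A × 0.8278 = 4.141 V.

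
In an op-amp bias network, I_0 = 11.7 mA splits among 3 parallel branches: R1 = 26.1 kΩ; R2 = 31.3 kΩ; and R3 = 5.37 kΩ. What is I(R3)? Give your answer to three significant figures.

Conductances: ΣG = 1/26.1 + 1/31.3 + 1/5.37 = 0.2565 (1/kΩ).
Current divider: I(R3) = I_0 · G_k/ΣG = 11.7 × (0.1862/0.2565) = 11.7 × 0.7261 = 8.495 mA.

I ≈ 8.49 mA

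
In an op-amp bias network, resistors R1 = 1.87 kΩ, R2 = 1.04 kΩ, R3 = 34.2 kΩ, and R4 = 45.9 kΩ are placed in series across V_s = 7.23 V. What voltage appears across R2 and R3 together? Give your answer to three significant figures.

ΣR = 1.87 + 1.04 + 34.2 + 45.9 = 83.01 kΩ.
R_{R2..R3} = 1.04 + 34.2 = 35.24 kΩ.
By the voltage-divider rule, V = 7.23 × 35.24/83.01 = 3.069 V.

V ≈ 3.07 V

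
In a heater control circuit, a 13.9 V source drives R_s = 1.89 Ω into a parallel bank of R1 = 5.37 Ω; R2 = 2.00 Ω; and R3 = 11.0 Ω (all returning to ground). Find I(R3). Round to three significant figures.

I ≈ 0.512 A

Combine the parallel branches: R_p = (1/5.37 + 1/2.00 + 1/11.0)⁻¹ = 1.287 Ω.
Node voltage V_A = V_CC · R_p/(R_s + R_p) = 13.9 × 0.4051 = 5.630 V.
Branch current I = V_A/R3 = 5.630/11.0 = 0.5118 A.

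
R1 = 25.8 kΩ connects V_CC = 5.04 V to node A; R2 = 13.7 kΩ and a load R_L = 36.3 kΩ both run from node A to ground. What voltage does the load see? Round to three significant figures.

V_out ≈ 1.40 V

First combine the lower leg with the load: R2 ‖ R_L = 9.946 kΩ.
Now apply the divider: V_out = 5.04 × 0.2782 = 1.402 V.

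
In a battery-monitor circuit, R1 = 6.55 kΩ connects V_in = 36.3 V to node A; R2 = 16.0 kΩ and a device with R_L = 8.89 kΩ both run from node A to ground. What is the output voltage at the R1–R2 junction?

V_out ≈ 16.9 V

R2 ‖ R_L = (16.0 × 8.89)/(16.0 + 8.89) = 5.715 kΩ.
Now apply the divider: V_out = 36.3 × 0.4659 = 16.91 V.
(Unloaded it would be 25.8 V; the load pulls it down.)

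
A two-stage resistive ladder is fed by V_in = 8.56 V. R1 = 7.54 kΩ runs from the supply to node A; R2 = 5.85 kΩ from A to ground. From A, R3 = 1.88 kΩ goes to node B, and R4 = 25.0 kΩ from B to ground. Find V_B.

V_B ≈ 3.10 V

Looking into the second stage from A: R3 + R4 = 26.88 kΩ appears in parallel with R2.
Effective lower resistance at A: R2 ‖ 26.88 = 4.804 kΩ.
First divider: V_A = V_in · 4.804/(7.54 + 4.804) = 3.332 V.
Then the unloaded second divider: V_B = V_A × R4/(R3+R4) = 3.332 × 0.9301 = 3.099 V.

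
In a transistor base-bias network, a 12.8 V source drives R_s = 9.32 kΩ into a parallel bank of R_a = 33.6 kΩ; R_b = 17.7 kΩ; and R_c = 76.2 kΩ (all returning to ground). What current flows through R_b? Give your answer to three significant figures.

Combine the parallel branches: R_p = (1/33.6 + 1/17.7 + 1/76.2)⁻¹ = 10.06 kΩ.
Node voltage V_A = V_in · R_p/(R_s + R_p) = 12.8 × 0.5191 = 6.645 V.
I(R_b) = V_A / R_b = 6.645/17.7 = 0.3754 mA.

I ≈ 0.375 mA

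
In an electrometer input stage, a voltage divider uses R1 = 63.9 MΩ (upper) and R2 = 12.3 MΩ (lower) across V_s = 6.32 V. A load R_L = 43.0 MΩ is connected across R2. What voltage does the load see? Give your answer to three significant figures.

V_out ≈ 0.823 V

The load sits in parallel with R2, giving an effective lower resistance R2' = R2·R_L/(R2+R_L) = 9.564 MΩ.
Then V_out = V_s · R2'/(R1 + R2') = 6.32 × 9.564/73.46 = 0.8228 V.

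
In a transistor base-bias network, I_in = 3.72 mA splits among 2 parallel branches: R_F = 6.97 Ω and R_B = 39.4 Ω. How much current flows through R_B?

I ≈ 0.559 mA

With just two branches, the current splits inversely with resistance.
So I = 3.72 × 6.97/46.37 = 0.5592 mA.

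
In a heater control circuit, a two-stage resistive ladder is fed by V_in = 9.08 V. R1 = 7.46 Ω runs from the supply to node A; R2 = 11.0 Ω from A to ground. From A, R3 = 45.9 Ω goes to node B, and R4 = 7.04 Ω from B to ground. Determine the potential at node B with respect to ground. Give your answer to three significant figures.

Node A sees R2 in parallel with the series input of stage 2, R3 + R4 = 52.94 Ω.
Effective lower resistance at A: R2 ‖ 52.94 = 9.108 Ω.
First divider: V_A = V_in · 9.108/(7.46 + 9.108) = 4.991 V.
Then the unloaded second divider: V_B = V_A × R4/(R3+R4) = 4.991 × 0.1330 = 0.6638 V.

V_B ≈ 0.664 V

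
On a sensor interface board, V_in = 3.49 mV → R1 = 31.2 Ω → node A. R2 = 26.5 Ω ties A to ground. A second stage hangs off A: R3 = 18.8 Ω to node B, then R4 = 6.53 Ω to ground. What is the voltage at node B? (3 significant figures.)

V_B ≈ 0.264 mV

Looking into the second stage from A: R3 + R4 = 25.33 Ω appears in parallel with R2.
Effective lower resistance at A: R2 ‖ 25.33 = 12.95 Ω.
So V_A = 3.49 × 0.2933 = 1.024 mV.
Then the unloaded second divider: V_B = V_A × R4/(R3+R4) = 1.024 × 0.2578 = 0.2639 mV.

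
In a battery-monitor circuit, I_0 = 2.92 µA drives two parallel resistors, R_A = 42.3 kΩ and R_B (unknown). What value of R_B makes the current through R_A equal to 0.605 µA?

R_B ≈ 11.1 kΩ

The fraction through R_A equals R_B/(R_A+R_B).
0.605/2.92 = R_B/(R_A + R_B) → R_B = R_A · (0.2072)/(1 − 0.2072) = 42.3 × 0.2613 = 11.05 kΩ.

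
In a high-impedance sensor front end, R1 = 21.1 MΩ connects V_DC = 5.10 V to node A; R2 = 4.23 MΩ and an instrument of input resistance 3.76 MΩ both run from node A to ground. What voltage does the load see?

V_out ≈ 0.440 V

R2 ‖ R_L = (4.23 × 3.76)/(4.23 + 3.76) = 1.991 MΩ.
Now apply the divider: V_out = 5.10 × 0.08621 = 0.4397 V.
(Unloaded it would be 0.852 V; the load pulls it down.)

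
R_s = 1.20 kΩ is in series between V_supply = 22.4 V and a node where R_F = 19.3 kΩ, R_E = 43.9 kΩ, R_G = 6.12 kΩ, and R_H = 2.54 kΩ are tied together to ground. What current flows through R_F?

I ≈ 0.660 mA

Combine the parallel branches: R_p = (1/19.3 + 1/43.9 + 1/6.12 + 1/2.54)⁻¹ = 1.583 kΩ.
V_A by voltage divider: V_A = 22.4 × 1.583/(1.20 + 1.583) = 12.74 V.
I(R_F) = V_A / R_F = 12.74/19.3 = 0.6602 mA.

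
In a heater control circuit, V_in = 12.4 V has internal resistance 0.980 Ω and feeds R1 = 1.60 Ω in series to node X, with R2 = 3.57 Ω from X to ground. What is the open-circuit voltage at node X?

R1' = 0.980 + 1.60 = 2.580 Ω (source resistance + R1).
V_th is the unloaded tap voltage: V_in · R2/(R1'+R2) = 12.4 × 0.5805 = 7.198 V.

V_th ≈ 7.20 V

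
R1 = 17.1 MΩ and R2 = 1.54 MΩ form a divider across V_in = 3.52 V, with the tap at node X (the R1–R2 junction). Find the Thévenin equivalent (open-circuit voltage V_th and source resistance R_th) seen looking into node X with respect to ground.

V_th ≈ 0.291 V, R_th ≈ 1.41 MΩ

Open-circuit (no load on X): V_th = V_in · R2/(R1 + R2) = 3.52 × 1.54/(17.10 + 1.54) = 0.2908 V.
Looking into X with the source shorted: R_th = R1·R2/(R1+R2) = 17.10 × 1.54/18.64 = 1.413 MΩ.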